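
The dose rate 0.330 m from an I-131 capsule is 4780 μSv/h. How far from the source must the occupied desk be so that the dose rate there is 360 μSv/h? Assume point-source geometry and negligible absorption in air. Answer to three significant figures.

Since intensity falls as 1/r², d₂ = d₁·√(I₁/I₂).
I₁/I₂ = 4780/360 = 13.28, so d₂ = 0.330 × √13.28 = 1.203 m.

1.20 m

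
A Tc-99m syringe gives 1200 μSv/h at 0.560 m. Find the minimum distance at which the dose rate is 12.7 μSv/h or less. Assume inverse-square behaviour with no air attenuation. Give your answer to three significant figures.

5.44 m

Using I₁d₁² = I₂d₂², d₂ = d₁·√(I₁/I₂).
I₁/I₂ = 1200/12.7 = 94.49, so d₂ = 0.560 × √94.49 = 5.444 m.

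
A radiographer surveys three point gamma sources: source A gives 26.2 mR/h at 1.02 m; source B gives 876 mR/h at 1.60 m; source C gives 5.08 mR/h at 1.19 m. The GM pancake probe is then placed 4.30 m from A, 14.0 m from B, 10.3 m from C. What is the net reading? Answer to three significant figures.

13.0 mR/h

Each source contributes Iᵢ·(dᵢ/rᵢ)²; contributions add.
A: 26.2 × (1.02/4.30)² = 1.474 mR/h
B: 876 × (1.60/14.0)² = 11.44 mR/h
C: 5.08 × (1.19/10.3)² = 0.06781 mR/h
Total = 1.474 + 11.44 + 0.06781 = 12.98 mR/h.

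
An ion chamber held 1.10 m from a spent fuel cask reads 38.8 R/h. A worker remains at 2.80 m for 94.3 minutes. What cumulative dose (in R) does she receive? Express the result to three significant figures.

Applying the 1/r² law, rate at 2.80 m:
(1.10/2.80)² = 0.1543, so 38.8 × 0.1543 = 5.987 R/h.
Dose = rate × time = 5.987 R/h × 1.572 h = 9.412 R.

9.41 R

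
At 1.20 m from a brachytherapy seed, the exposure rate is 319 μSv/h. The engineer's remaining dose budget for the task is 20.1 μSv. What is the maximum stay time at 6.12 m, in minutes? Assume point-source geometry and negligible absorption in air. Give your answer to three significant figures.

98.3 min

Applying the 1/r² law, rate at 6.12 m:
(1.20/6.12)² = 0.03845, so 319 × 0.03845 = 12.27 μSv/h.
Stay time = 20.1 μSv ÷ 12.27 μSv/h = 1.638 h = 98.28 min.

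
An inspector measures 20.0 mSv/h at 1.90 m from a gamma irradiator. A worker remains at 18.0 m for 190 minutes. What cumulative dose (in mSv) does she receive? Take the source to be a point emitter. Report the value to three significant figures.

0.706 mSv

Intensity scales as (d₁/d₂)², so rate at 18.0 m:
20.0 × (1.90/18.0)² = 20.0 × 0.01114 = 0.2228 mSv/h.
Dose = rate × time = 0.2228 mSv/h × 3.167 h = 0.7056 mSv.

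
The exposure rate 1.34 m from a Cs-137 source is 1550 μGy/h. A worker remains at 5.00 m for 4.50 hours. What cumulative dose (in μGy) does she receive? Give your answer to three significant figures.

501 μGy

Using I₁d₁² = I₂d₂², rate at 5.00 m:
(1.34/5.00)² = 0.07182, so 1550 × 0.07182 = 111.3 μGy/h.
Dose = rate × time = 111.3 μGy/h × 4.500 h = 500.8 μGy.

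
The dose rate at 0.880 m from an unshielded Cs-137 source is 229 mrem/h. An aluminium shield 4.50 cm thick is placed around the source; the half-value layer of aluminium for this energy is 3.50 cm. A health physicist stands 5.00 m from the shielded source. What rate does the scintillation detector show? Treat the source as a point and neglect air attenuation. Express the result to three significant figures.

Distance alone: (0.880/5.00)² = 0.03098, so 229 × 0.03098 = 7.094 mrem/h.
Shield: 4.50/3.50 = 1.286 half-value layers → attenuation 2^(−1.286) = 0.4101.
Combined: 7.094 × 0.4101 = 2.909 mrem/h.

2.91 mrem/h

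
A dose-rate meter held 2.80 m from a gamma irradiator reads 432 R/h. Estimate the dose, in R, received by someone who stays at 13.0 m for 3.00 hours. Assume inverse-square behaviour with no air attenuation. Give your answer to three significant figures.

Since intensity falls as 1/r², rate at 13.0 m:
(2.80/13.0)² = 0.04639, so 432 × 0.04639 = 20.04 R/h.
Dose = rate × time = 20.04 R/h × 3.000 h = 60.12 R.

60.1 R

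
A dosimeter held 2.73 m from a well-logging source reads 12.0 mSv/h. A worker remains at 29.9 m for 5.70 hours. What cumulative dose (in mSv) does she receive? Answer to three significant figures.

Intensity scales as (d₁/d₂)², so rate at 29.9 m:
12.0 × (2.73/29.9)² = 12.0 × 0.008336 = 0.1000 mSv/h.
Dose = rate × time = 0.1000 mSv/h × 5.700 h = 0.5700 mSv.

0.570 mSv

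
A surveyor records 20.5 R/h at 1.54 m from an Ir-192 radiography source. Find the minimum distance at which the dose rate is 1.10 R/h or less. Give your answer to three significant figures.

6.65 m

Using I₁d₁² = I₂d₂², d₂ = d₁·√(I₁/I₂).
I₁/I₂ = 20.5/1.10 = 18.64, so d₂ = 1.54 × √18.64 = 6.649 m.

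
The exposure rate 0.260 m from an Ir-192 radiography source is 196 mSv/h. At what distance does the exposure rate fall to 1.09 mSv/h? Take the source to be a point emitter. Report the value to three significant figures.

3.49 m

By the inverse-square law, d₂ = d₁·√(I₁/I₂).
I₁/I₂ = 196/1.09 = 179.8, so d₂ = 0.260 × √179.8 = 3.486 m.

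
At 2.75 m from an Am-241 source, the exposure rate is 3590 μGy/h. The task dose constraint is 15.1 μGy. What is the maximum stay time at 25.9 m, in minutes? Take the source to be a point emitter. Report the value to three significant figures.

22.4 min

Intensity scales as (d₁/d₂)², so rate at 25.9 m:
(2.75/25.9)² = 0.01127, so 3590 × 0.01127 = 40.46 μGy/h.
Stay time = 15.1 μGy ÷ 40.46 μGy/h = 0.3732 h = 22.39 min.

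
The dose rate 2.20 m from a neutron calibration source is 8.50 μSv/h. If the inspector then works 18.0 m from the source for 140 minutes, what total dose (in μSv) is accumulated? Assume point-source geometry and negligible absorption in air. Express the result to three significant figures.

Using I₁d₁² = I₂d₂², rate at 18.0 m:
(2.20/18.0)² = 0.01494, so 8.50 × 0.01494 = 0.1270 μSv/h.
Dose = rate × time = 0.1270 μSv/h × 2.333 h = 0.2963 μSv.

0.296 μSv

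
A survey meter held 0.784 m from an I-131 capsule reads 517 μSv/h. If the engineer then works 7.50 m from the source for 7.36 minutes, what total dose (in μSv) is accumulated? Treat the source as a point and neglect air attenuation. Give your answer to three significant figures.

Applying the 1/r² law, rate at 7.50 m:
517 × (0.784/7.50)² = 517 × 0.01093 = 5.651 μSv/h.
Dose = rate × time = 5.651 μSv/h × 0.1227 h = 0.6934 μSv.

0.693 μSv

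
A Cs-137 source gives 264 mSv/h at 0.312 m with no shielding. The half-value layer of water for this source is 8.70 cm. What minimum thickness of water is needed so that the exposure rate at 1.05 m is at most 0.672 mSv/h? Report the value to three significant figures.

At 1.05 m, distance alone gives 264 × (0.312/1.05)² = 264 × 0.08829 = 23.31 mSv/h.
Further attenuation needed: 23.31/0.672 = 34.69.
n = log₂(34.69) = 5.116 half-value layers.
Thickness = 5.116 × 8.70 cm = 44.51 cm.

44.5 cm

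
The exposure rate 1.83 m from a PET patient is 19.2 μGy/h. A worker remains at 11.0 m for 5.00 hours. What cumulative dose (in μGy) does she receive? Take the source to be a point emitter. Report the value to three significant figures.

Using I₁d₁² = I₂d₂², rate at 11.0 m:
(1.83/11.0)² = 0.02768, so 19.2 × 0.02768 = 0.5315 μGy/h.
Dose = rate × time = 0.5315 μGy/h × 5.000 h = 2.657 μGy.

2.66 μGy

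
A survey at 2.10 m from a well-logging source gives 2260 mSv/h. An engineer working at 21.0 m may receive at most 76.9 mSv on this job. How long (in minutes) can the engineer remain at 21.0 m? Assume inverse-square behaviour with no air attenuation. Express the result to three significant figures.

Intensity scales as (d₁/d₂)², so rate at 21.0 m:
2260 × (2.10/21.0)² = 2260 × 0.01000 = 22.60 mSv/h.
Stay time = 76.9 mSv ÷ 22.60 mSv/h = 3.403 h = 204.2 min.

204 min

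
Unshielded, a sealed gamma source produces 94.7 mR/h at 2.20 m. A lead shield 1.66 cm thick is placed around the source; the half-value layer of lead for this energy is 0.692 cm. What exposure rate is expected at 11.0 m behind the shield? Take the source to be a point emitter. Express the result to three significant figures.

Distance alone: (2.20/11.0)² = 0.04000, so 94.7 × 0.04000 = 3.788 mR/h.
Shield: 1.66/0.692 = 2.399 half-value layers → attenuation 2^(−2.399) = 0.1896.
Combined: 3.788 × 0.1896 = 0.7182 mR/h.

0.718 mR/h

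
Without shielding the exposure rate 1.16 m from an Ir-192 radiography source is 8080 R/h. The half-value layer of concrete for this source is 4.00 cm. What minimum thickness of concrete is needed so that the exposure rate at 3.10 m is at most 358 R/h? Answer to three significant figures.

6.64 cm

At 3.10 m, distance alone gives 8080 × (1.16/3.10)² = 8080 × 0.1400 = 1131 R/h.
Further attenuation needed: 1131/358 = 3.159.
n = log₂(3.159) = 1.659 half-value layers.
Thickness = 1.659 × 4.00 cm = 6.636 cm.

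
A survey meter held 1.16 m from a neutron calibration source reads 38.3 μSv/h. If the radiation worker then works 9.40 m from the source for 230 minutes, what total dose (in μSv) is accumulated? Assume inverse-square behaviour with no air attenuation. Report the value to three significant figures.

Intensity scales as (d₁/d₂)², so rate at 9.40 m:
(1.16/9.40)² = 0.01523, so 38.3 × 0.01523 = 0.5833 μSv/h.
Dose = rate × time = 0.5833 μSv/h × 3.833 h = 2.236 μSv.

2.24 μSv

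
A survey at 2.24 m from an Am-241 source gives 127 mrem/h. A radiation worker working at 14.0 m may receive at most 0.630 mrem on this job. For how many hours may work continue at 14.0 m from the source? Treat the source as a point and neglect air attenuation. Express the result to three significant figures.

Using I₁d₁² = I₂d₂², rate at 14.0 m:
127 × (2.24/14.0)² = 127 × 0.02560 = 3.251 mrem/h.
Stay time = 0.630 mrem ÷ 3.251 mrem/h = 0.1938 h.

0.194 h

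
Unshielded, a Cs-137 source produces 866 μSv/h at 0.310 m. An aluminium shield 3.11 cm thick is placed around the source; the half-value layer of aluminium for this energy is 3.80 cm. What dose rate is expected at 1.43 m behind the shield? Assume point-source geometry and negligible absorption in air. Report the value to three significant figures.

Distance alone: 866 × (0.310/1.43)² = 866 × 0.04699 = 40.69 μSv/h.
Shield: 3.11/3.80 = 0.8184 half-value layers → attenuation 2^(−0.8184) = 0.5671.
Combined: 40.69 × 0.5671 = 23.08 μSv/h.

23.1 μSv/h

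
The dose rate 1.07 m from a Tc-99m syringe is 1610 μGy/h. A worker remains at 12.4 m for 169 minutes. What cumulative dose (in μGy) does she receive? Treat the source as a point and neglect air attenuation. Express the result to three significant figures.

Using I₁d₁² = I₂d₂², rate at 12.4 m:
(1.07/12.4)² = 0.007446, so 1610 × 0.007446 = 11.99 μGy/h.
Dose = rate × time = 11.99 μGy/h × 2.817 h = 33.78 μGy.

33.8 μGy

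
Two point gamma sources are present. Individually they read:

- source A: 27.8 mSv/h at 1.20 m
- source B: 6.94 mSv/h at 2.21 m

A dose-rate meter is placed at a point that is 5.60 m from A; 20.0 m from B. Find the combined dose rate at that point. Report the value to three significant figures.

Each source contributes Iᵢ·(dᵢ/rᵢ)²; contributions add.
A: 27.8 × (1.20/5.60)² = 1.277 mSv/h
B: 6.94 × (2.21/20.0)² = 0.08474 mSv/h
Total = 1.277 + 0.08474 = 1.362 mSv/h.

1.36 mSv/h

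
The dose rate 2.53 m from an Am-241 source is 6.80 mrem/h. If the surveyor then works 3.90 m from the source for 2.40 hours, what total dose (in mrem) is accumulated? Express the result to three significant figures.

By the inverse-square law, rate at 3.90 m:
6.80 × (2.53/3.90)² = 6.80 × 0.4208 = 2.861 mrem/h.
Dose = rate × time = 2.861 mrem/h × 2.400 h = 6.866 mrem.

6.87 mrem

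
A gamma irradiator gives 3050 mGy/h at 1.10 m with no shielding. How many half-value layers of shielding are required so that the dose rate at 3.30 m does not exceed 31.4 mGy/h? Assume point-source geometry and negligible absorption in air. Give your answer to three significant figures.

At 3.30 m, distance alone gives 3050 × (1.10/3.30)² = 3050 × 0.1111 = 338.9 mGy/h.
Further attenuation needed: 338.9/31.4 = 10.79.
n = log₂(10.79) = 3.432 half-value layers.

3.43 half-value layers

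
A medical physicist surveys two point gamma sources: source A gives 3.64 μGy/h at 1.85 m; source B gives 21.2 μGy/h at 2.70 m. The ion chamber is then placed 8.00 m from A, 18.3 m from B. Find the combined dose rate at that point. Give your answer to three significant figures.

Each source contributes Iᵢ·(dᵢ/rᵢ)²; contributions add.
A: 3.64 × (1.85/8.00)² = 0.1947 μGy/h
B: 21.2 × (2.70/18.3)² = 0.4615 μGy/h
Total = 0.1947 + 0.4615 = 0.6562 μGy/h.

0.656 μGy/h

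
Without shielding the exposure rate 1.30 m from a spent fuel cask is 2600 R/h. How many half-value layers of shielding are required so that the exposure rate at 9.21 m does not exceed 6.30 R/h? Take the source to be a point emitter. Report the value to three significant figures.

At 9.21 m, distance alone gives 2600 × (1.30/9.21)² = 2600 × 0.01992 = 51.79 R/h.
Further attenuation needed: 51.79/6.30 = 8.221.
n = log₂(8.221) = 3.039 half-value layers.

3.04 half-value layers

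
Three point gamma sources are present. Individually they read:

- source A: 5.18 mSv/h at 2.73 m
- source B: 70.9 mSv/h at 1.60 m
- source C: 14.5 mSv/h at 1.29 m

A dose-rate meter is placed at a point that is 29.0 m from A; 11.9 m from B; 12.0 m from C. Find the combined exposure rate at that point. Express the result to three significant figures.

By superposition, sum each source's inverse-square contribution:
A: 5.18 × (2.73/29.0)² = 0.04590 mSv/h
B: 70.9 × (1.60/11.9)² = 1.282 mSv/h
C: 14.5 × (1.29/12.0)² = 0.1676 mSv/h
Total = 0.04590 + 1.282 + 0.1676 = 1.496 mSv/h.

1.50 mSv/h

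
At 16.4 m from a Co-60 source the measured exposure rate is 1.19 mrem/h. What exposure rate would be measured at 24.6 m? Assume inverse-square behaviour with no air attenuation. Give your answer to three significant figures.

0.529 mrem/h

Since intensity falls as 1/r², scaling from 16.4 m to 24.6 m:
(16.4/24.6)² = 0.4444, so 1.19 × 0.4444 = 0.5288 mrem/h.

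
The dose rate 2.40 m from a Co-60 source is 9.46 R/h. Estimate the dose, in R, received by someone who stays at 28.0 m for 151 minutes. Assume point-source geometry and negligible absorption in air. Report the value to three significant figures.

0.175 R

Intensity scales as (d₁/d₂)², so rate at 28.0 m:
9.46 × (2.40/28.0)² = 9.46 × 0.007347 = 0.06950 R/h.
Dose = rate × time = 0.06950 R/h × 2.517 h = 0.1749 R.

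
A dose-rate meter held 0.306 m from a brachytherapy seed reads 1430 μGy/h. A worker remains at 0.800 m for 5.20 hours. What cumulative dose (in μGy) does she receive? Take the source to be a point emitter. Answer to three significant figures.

1090 μGy

Using I₁d₁² = I₂d₂², rate at 0.800 m:
(0.306/0.800)² = 0.1463, so 1430 × 0.1463 = 209.2 μGy/h.
Dose = rate × time = 209.2 μGy/h × 5.200 h = 1088 μGy.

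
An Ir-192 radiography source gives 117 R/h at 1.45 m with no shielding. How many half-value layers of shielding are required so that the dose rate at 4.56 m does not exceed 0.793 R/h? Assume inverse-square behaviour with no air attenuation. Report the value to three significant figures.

At 4.56 m, distance alone gives (1.45/4.56)² = 0.1011, so 117 × 0.1011 = 11.83 R/h.
Further attenuation needed: 11.83/0.793 = 14.92.
n = log₂(14.92) = 3.899 half-value layers.

3.90 half-value layers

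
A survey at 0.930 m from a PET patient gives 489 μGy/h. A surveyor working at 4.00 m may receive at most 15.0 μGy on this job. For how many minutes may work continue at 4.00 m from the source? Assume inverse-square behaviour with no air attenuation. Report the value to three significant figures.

34.0 min

Applying the 1/r² law, rate at 4.00 m:
(0.930/4.00)² = 0.05406, so 489 × 0.05406 = 26.44 μGy/h.
Stay time = 15.0 μGy ÷ 26.44 μGy/h = 0.5673 h = 34.04 min.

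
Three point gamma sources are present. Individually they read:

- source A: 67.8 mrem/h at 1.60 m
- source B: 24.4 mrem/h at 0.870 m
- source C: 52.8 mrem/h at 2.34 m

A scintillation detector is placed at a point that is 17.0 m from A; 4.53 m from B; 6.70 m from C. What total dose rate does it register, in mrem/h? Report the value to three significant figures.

7.94 mrem/h

By superposition, sum each source's inverse-square contribution:
A: 67.8 × (1.60/17.0)² = 0.6006 mrem/h
B: 24.4 × (0.870/4.53)² = 0.9000 mrem/h
C: 52.8 × (2.34/6.70)² = 6.440 mrem/h
Total = 0.6006 + 0.9000 + 6.440 = 7.941 mrem/h.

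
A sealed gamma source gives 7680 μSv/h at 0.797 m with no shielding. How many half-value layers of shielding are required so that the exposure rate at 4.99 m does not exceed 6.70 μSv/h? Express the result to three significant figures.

At 4.99 m, distance alone gives (0.797/4.99)² = 0.02551, so 7680 × 0.02551 = 195.9 μSv/h.
Further attenuation needed: 195.9/6.70 = 29.24.
n = log₂(29.24) = 4.870 half-value layers.

4.87 half-value layers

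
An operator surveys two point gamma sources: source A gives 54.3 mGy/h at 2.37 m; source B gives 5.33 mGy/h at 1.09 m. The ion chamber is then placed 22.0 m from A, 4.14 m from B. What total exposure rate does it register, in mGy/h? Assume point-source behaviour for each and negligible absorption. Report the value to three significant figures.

By superposition, sum each source's inverse-square contribution:
A: 54.3 × (2.37/22.0)² = 0.6302 mGy/h
B: 5.33 × (1.09/4.14)² = 0.3695 mGy/h
Total = 0.6302 + 0.3695 = 0.9997 mGy/h.

1.00 mGy/h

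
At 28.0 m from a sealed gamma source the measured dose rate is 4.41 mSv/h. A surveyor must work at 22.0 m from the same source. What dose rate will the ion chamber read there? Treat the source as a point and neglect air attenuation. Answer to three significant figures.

Applying the 1/r² law, scaling from 28.0 m to 22.0 m:
4.41 × (28.0/22.0)² = 4.41 × 1.620 = 7.144 mSv/h.

7.14 mSv/h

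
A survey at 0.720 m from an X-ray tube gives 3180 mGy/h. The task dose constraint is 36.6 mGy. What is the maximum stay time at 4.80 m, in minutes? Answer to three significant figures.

Applying the 1/r² law, rate at 4.80 m:
(0.720/4.80)² = 0.02250, so 3180 × 0.02250 = 71.55 mGy/h.
Stay time = 36.6 mGy ÷ 71.55 mGy/h = 0.5115 h = 30.69 min.

30.7 min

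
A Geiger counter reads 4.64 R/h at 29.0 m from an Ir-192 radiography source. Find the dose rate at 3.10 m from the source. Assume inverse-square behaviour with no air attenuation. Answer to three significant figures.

406 R/h

Applying the 1/r² law, the rate at 3.10 m is
(29.0/3.10)² = 87.51, so 4.64 × 87.51 = 406.0 R/h.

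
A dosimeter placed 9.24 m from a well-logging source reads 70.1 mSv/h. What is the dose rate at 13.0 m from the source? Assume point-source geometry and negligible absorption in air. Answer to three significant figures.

Applying the 1/r² law, scaling from 9.24 m to 13.0 m:
70.1 × (9.24/13.0)² = 70.1 × 0.5052 = 35.41 mSv/h.

35.4 mSv/h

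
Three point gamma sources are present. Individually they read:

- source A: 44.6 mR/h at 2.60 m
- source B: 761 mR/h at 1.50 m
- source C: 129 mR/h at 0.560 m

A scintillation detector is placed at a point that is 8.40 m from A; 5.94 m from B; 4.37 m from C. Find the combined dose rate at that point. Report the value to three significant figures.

By superposition, sum each source's inverse-square contribution:
A: 44.6 × (2.60/8.40)² = 4.273 mR/h
B: 761 × (1.50/5.94)² = 48.53 mR/h
C: 129 × (0.560/4.37)² = 2.118 mR/h
Total = 4.273 + 48.53 + 2.118 = 54.92 mR/h.

54.9 mR/h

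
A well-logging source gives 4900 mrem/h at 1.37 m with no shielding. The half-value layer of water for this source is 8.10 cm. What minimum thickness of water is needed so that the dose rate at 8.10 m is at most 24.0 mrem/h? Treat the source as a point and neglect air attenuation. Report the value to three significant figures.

At 8.10 m, distance alone gives 4900 × (1.37/8.10)² = 4900 × 0.02861 = 140.2 mrem/h.
Further attenuation needed: 140.2/24.0 = 5.842.
n = log₂(5.842) = 2.546 half-value layers.
Thickness = 2.546 × 8.10 cm = 20.62 cm.

20.6 cm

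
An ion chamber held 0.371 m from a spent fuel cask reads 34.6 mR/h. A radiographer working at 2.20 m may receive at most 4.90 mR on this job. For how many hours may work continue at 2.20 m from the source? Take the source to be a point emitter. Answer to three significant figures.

Since intensity falls as 1/r², rate at 2.20 m:
(0.371/2.20)² = 0.02844, so 34.6 × 0.02844 = 0.9840 mR/h.
Stay time = 4.90 mR ÷ 0.9840 mR/h = 4.980 h.

4.98 h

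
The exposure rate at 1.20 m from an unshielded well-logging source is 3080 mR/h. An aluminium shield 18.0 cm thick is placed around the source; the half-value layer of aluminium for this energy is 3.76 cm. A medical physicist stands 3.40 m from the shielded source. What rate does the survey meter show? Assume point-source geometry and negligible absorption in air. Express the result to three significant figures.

Distance alone: (1.20/3.40)² = 0.1246, so 3080 × 0.1246 = 383.8 mR/h.
Shield: 18.0/3.76 = 4.787 half-value layers → attenuation 2^(−4.787) = 0.03622.
Combined: 383.8 × 0.03622 = 13.90 mR/h.

13.9 mR/h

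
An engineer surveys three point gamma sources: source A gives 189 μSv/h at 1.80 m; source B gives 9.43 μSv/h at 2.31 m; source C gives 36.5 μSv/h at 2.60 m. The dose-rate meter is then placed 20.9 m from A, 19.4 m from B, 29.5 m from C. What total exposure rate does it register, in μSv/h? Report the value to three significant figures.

1.82 μSv/h

By superposition, sum each source's inverse-square contribution:
A: 189 × (1.80/20.9)² = 1.402 μSv/h
B: 9.43 × (2.31/19.4)² = 0.1337 μSv/h
C: 36.5 × (2.60/29.5)² = 0.2835 μSv/h
Total = 1.402 + 0.1337 + 0.2835 = 1.819 μSv/h.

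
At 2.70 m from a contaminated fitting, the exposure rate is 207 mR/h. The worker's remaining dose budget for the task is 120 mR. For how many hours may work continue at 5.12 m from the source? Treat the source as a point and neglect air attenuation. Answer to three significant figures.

2.08 h

By the inverse-square law, rate at 5.12 m:
207 × (2.70/5.12)² = 207 × 0.2781 = 57.57 mR/h.
Stay time = 120 mR ÷ 57.57 mR/h = 2.084 h.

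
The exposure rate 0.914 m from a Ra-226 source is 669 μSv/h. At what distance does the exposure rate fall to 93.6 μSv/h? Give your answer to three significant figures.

Applying the 1/r² law, d₂ = d₁·√(I₁/I₂).
I₁/I₂ = 669/93.6 = 7.147, so d₂ = 0.914 × √7.147 = 2.443 m.

2.44 m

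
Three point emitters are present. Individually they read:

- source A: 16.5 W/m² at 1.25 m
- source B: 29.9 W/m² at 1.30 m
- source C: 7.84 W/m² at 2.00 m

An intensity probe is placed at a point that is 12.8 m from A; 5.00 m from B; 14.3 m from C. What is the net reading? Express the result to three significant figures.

By superposition, sum each source's inverse-square contribution:
A: 16.5 × (1.25/12.8)² = 0.1574 W/m²
B: 29.9 × (1.30/5.00)² = 2.021 W/m²
C: 7.84 × (2.00/14.3)² = 0.1534 W/m²
Total = 0.1574 + 2.021 + 0.1534 = 2.332 W/m².

2.33 W/m²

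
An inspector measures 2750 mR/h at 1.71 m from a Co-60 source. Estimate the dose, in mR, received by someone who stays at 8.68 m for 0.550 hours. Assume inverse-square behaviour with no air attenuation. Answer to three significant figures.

Using I₁d₁² = I₂d₂², rate at 8.68 m:
(1.71/8.68)² = 0.03881, so 2750 × 0.03881 = 106.7 mR/h.
Dose = rate × time = 106.7 mR/h × 0.5500 h = 58.69 mR.

58.7 mR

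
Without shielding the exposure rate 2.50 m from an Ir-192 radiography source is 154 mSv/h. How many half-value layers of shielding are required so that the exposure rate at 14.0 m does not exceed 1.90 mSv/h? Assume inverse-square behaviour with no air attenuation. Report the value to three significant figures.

At 14.0 m, distance alone gives 154 × (2.50/14.0)² = 154 × 0.03189 = 4.911 mSv/h.
Further attenuation needed: 4.911/1.90 = 2.585.
n = log₂(2.585) = 1.370 half-value layers.

1.37 half-value layers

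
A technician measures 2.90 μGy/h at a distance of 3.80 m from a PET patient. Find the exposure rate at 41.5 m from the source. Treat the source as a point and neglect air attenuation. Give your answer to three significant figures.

Using I₁d₁² = I₂d₂², the rate at 41.5 m is
(3.80/41.5)² = 0.008384, so 2.90 × 0.008384 = 0.02431 μGy/h.

0.0243 μGy/h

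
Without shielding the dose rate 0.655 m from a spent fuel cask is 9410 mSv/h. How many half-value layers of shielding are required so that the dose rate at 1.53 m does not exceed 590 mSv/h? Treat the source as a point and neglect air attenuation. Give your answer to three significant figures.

1.55 half-value layers

At 1.53 m, distance alone gives (0.655/1.53)² = 0.1833, so 9410 × 0.1833 = 1725 mSv/h.
Further attenuation needed: 1725/590 = 2.924.
n = log₂(2.924) = 1.548 half-value layers.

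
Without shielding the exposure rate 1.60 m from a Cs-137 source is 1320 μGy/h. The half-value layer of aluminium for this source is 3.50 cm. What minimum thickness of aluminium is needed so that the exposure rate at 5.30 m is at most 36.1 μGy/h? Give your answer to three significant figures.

6.08 cm

At 5.30 m, distance alone gives 1320 × (1.60/5.30)² = 1320 × 0.09114 = 120.3 μGy/h.
Further attenuation needed: 120.3/36.1 = 3.332.
n = log₂(3.332) = 1.736 half-value layers.
Thickness = 1.736 × 3.50 cm = 6.076 cm.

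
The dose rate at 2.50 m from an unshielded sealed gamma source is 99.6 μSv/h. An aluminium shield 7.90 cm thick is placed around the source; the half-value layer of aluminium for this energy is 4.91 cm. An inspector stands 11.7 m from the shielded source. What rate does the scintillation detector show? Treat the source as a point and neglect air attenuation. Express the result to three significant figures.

Distance alone: 99.6 × (2.50/11.7)² = 99.6 × 0.04566 = 4.548 μSv/h.
Shield: 7.90/4.91 = 1.609 half-value layers → attenuation 2^(−1.609) = 0.3278.
Combined: 4.548 × 0.3278 = 1.491 μSv/h.

1.49 μSv/h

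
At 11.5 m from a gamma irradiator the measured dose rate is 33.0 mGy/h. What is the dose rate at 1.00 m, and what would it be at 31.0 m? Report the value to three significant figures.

4360 mGy/h; 4.54 mGy/h

Applying the 1/r² law,
At 1.00 m: 33.0 × (11.5/1.00)² = 33.0 × 132.2 = 4363 mGy/h
At 31.0 m: 4363 × (1.00/31.0)² = 4363 × 0.001041 = 4.542 mGy/h.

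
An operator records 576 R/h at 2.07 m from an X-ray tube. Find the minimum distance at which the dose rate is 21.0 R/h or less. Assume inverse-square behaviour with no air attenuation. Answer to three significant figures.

By the inverse-square law, d₂ = d₁·√(I₁/I₂).
I₁/I₂ = 576/21.0 = 27.43, so d₂ = 2.07 × √27.43 = 10.84 m.

10.8 m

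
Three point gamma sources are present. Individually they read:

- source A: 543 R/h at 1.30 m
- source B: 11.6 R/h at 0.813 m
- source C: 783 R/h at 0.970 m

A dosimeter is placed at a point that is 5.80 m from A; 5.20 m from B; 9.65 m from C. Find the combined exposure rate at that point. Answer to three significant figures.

35.5 R/h

By superposition, sum each source's inverse-square contribution:
A: 543 × (1.30/5.80)² = 27.28 R/h
B: 11.6 × (0.813/5.20)² = 0.2836 R/h
C: 783 × (0.970/9.65)² = 7.911 R/h
Total = 27.28 + 0.2836 + 7.911 = 35.47 R/h.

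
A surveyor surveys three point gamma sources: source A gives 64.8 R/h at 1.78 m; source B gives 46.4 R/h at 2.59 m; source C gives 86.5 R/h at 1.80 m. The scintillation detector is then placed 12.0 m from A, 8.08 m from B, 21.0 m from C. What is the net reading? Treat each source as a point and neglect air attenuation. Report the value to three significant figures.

Each source contributes Iᵢ·(dᵢ/rᵢ)²; contributions add.
A: 64.8 × (1.78/12.0)² = 1.426 R/h
B: 46.4 × (2.59/8.08)² = 4.768 R/h
C: 86.5 × (1.80/21.0)² = 0.6355 R/h
Total = 1.426 + 4.768 + 0.6355 = 6.829 R/h.

6.83 R/h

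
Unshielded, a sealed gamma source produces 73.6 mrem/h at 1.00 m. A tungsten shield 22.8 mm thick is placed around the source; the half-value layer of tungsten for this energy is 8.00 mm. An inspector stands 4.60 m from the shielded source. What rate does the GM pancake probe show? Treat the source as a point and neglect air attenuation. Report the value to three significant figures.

0.482 mrem/h

Distance alone: 73.6 × (1.00/4.60)² = 73.6 × 0.04726 = 3.478 mrem/h.
Shield: 22.8/8.00 = 2.850 half-value layers → attenuation 2^(−2.850) = 0.1387.
Combined: 3.478 × 0.1387 = 0.4824 mrem/h.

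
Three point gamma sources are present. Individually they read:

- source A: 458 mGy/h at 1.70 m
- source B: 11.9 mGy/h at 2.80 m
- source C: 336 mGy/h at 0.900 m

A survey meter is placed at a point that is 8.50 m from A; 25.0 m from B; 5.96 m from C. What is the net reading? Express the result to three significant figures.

26.1 mGy/h

By superposition, sum each source's inverse-square contribution:
A: 458 × (1.70/8.50)² = 18.32 mGy/h
B: 11.9 × (2.80/25.0)² = 0.1493 mGy/h
C: 336 × (0.900/5.96)² = 7.662 mGy/h
Total = 18.32 + 0.1493 + 7.662 = 26.13 mGy/h.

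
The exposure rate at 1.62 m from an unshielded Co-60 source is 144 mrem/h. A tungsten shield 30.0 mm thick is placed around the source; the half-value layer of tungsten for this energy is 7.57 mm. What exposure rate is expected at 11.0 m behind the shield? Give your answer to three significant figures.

0.200 mrem/h

Distance alone: (1.62/11.0)² = 0.02169, so 144 × 0.02169 = 3.123 mrem/h.
Shield: 30.0/7.57 = 3.963 half-value layers → attenuation 2^(−3.963) = 0.06412.
Combined: 3.123 × 0.06412 = 0.2002 mrem/h.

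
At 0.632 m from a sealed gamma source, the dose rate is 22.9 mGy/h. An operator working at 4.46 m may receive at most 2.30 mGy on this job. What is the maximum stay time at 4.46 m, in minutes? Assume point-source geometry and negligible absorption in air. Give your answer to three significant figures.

By the inverse-square law, rate at 4.46 m:
(0.632/4.46)² = 0.02008, so 22.9 × 0.02008 = 0.4598 mGy/h.
Stay time = 2.30 mGy ÷ 0.4598 mGy/h = 5.002 h = 300.1 min.

300 min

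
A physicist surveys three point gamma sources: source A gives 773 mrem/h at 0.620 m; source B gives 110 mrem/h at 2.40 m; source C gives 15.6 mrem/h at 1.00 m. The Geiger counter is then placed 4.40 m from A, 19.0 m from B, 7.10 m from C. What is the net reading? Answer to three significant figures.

By superposition, sum each source's inverse-square contribution:
A: 773 × (0.620/4.40)² = 15.35 mrem/h
B: 110 × (2.40/19.0)² = 1.755 mrem/h
C: 15.6 × (1.00/7.10)² = 0.3095 mrem/h
Total = 15.35 + 1.755 + 0.3095 = 17.41 mrem/h.

17.4 mrem/h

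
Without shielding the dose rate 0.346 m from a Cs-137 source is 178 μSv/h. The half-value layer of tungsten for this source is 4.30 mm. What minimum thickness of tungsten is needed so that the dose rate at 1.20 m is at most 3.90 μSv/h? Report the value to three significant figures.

8.27 mm

At 1.20 m, distance alone gives (0.346/1.20)² = 0.08314, so 178 × 0.08314 = 14.80 μSv/h.
Further attenuation needed: 14.80/3.90 = 3.795.
n = log₂(3.795) = 1.924 half-value layers.
Thickness = 1.924 × 4.30 mm = 8.273 mm.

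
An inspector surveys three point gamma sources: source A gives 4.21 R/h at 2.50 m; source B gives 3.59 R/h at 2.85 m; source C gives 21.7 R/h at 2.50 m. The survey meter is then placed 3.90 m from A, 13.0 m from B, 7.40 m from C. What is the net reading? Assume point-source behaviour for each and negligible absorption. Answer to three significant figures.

4.38 R/h

Each source contributes Iᵢ·(dᵢ/rᵢ)²; contributions add.
A: 4.21 × (2.50/3.90)² = 1.730 R/h
B: 3.59 × (2.85/13.0)² = 0.1725 R/h
C: 21.7 × (2.50/7.40)² = 2.477 R/h
Total = 1.730 + 0.1725 + 2.477 = 4.380 R/h.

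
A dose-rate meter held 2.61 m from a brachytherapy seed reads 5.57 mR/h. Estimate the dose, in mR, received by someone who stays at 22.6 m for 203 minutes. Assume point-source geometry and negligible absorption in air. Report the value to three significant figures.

Since intensity falls as 1/r², rate at 22.6 m:
(2.61/22.6)² = 0.01334, so 5.57 × 0.01334 = 0.07430 mR/h.
Dose = rate × time = 0.07430 mR/h × 3.383 h = 0.2514 mR.

0.251 mR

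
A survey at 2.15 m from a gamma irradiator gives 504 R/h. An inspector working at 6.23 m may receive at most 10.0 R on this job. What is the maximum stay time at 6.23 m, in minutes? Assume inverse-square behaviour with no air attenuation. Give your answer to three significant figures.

10.0 min

By the inverse-square law, rate at 6.23 m:
504 × (2.15/6.23)² = 504 × 0.1191 = 60.03 R/h.
Stay time = 10.0 R ÷ 60.03 R/h = 0.1666 h = 9.996 min.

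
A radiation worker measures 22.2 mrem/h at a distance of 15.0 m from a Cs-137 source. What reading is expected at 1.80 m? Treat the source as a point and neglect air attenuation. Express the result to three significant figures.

1540 mrem/h

Using I₁d₁² = I₂d₂², the rate at 1.80 m is
(15.0/1.80)² = 69.44, so 22.2 × 69.44 = 1542 mrem/h.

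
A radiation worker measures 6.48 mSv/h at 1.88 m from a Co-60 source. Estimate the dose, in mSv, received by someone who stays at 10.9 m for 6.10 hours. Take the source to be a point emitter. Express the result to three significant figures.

By the inverse-square law, rate at 10.9 m:
(1.88/10.9)² = 0.02975, so 6.48 × 0.02975 = 0.1928 mSv/h.
Dose = rate × time = 0.1928 mSv/h × 6.100 h = 1.176 mSv.

1.18 mSv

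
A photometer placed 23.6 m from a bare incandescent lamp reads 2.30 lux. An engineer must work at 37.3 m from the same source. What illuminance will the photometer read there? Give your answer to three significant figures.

0.921 lux

Using I₁d₁² = I₂d₂², scaling from 23.6 m to 37.3 m:
2.30 × (23.6/37.3)² = 2.30 × 0.4003 = 0.9207 lux.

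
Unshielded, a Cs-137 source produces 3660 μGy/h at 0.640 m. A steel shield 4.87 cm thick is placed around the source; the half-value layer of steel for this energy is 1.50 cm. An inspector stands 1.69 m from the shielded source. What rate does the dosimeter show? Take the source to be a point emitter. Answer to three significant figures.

Distance alone: 3660 × (0.640/1.69)² = 3660 × 0.1434 = 524.8 μGy/h.
Shield: 4.87/1.50 = 3.247 half-value layers → attenuation 2^(−3.247) = 0.1053.
Combined: 524.8 × 0.1053 = 55.26 μGy/h.

55.3 μGy/h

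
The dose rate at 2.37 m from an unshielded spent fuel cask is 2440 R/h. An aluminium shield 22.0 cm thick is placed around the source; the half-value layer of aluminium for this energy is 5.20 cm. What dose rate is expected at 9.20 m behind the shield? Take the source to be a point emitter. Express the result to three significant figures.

8.62 R/h

Distance alone: (2.37/9.20)² = 0.06636, so 2440 × 0.06636 = 161.9 R/h.
Shield: 22.0/5.20 = 4.231 half-value layers → attenuation 2^(−4.231) = 0.05325.
Combined: 161.9 × 0.05325 = 8.621 R/h.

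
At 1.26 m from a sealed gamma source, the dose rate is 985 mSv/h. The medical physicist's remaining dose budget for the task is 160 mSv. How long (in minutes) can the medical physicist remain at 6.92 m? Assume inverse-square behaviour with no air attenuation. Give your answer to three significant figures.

Applying the 1/r² law, rate at 6.92 m:
(1.26/6.92)² = 0.03315, so 985 × 0.03315 = 32.65 mSv/h.
Stay time = 160 mSv ÷ 32.65 mSv/h = 4.900 h = 294.0 min.

294 min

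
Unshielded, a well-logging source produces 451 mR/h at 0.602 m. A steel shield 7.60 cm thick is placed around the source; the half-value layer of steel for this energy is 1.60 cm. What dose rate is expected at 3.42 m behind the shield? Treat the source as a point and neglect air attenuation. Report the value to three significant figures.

0.519 mR/h

Distance alone: 451 × (0.602/3.42)² = 451 × 0.03098 = 13.97 mR/h.
Shield: 7.60/1.60 = 4.750 half-value layers → attenuation 2^(−4.750) = 0.03716.
Combined: 13.97 × 0.03716 = 0.5191 mR/h.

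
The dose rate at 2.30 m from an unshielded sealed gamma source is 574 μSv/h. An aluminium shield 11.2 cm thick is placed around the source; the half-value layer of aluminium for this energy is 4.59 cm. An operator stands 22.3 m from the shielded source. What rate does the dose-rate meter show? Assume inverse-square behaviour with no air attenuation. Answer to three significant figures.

1.13 μSv/h

Distance alone: 574 × (2.30/22.3)² = 574 × 0.01064 = 6.107 μSv/h.
Shield: 11.2/4.59 = 2.440 half-value layers → attenuation 2^(−2.440) = 0.1843.
Combined: 6.107 × 0.1843 = 1.126 μSv/h.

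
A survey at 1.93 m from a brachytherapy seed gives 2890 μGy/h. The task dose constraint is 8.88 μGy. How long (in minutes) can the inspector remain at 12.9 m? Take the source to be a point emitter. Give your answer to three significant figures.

Applying the 1/r² law, rate at 12.9 m:
2890 × (1.93/12.9)² = 2890 × 0.02238 = 64.68 μGy/h.
Stay time = 8.88 μGy ÷ 64.68 μGy/h = 0.1373 h = 8.238 min.

8.24 min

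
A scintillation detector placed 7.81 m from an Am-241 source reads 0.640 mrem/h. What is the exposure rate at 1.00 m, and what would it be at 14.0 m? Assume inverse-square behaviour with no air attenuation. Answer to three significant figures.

39.0 mrem/h; 0.199 mrem/h

Using I₁d₁² = I₂d₂²,
At 1.00 m: 0.640 × (7.81/1.00)² = 0.640 × 61.00 = 39.04 mrem/h
At 14.0 m: (1.00/14.0)² = 0.005102, so 39.04 × 0.005102 = 0.1992 mrem/h.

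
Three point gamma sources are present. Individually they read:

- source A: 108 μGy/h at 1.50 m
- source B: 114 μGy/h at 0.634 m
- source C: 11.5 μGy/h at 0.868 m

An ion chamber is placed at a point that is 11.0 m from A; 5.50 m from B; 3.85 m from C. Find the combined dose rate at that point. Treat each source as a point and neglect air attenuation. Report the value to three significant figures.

4.11 μGy/h

By superposition, sum each source's inverse-square contribution:
A: 108 × (1.50/11.0)² = 2.008 μGy/h
B: 114 × (0.634/5.50)² = 1.515 μGy/h
C: 11.5 × (0.868/3.85)² = 0.5845 μGy/h
Total = 2.008 + 1.515 + 0.5845 = 4.107 μGy/h.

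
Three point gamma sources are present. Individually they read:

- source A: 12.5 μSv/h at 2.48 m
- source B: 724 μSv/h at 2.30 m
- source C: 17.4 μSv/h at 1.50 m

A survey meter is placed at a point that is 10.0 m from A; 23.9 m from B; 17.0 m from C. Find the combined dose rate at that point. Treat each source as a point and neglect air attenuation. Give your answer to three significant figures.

7.61 μSv/h

By superposition, sum each source's inverse-square contribution:
A: 12.5 × (2.48/10.0)² = 0.7688 μSv/h
B: 724 × (2.30/23.9)² = 6.705 μSv/h
C: 17.4 × (1.50/17.0)² = 0.1355 μSv/h
Total = 0.7688 + 6.705 + 0.1355 = 7.609 μSv/h.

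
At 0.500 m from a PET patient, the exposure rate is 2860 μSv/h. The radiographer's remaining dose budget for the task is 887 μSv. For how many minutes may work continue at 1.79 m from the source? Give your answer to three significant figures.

Intensity scales as (d₁/d₂)², so rate at 1.79 m:
2860 × (0.500/1.79)² = 2860 × 0.07803 = 223.2 μSv/h.
Stay time = 887 μSv ÷ 223.2 μSv/h = 3.974 h = 238.4 min.

238 min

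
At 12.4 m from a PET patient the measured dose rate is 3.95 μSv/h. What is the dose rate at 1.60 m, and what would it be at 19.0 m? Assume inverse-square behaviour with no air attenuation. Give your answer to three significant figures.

By the inverse-square law,
At 1.60 m: (12.4/1.60)² = 60.06, so 3.95 × 60.06 = 237.2 μSv/h
At 19.0 m: (1.60/19.0)² = 0.007091, so 237.2 × 0.007091 = 1.682 μSv/h.

237 μSv/h; 1.68 μSv/h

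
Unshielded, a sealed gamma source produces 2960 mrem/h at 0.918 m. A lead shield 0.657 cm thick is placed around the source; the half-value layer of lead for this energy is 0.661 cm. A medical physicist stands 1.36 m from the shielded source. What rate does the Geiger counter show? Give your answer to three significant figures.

677 mrem/h

Distance alone: 2960 × (0.918/1.36)² = 2960 × 0.4556 = 1349 mrem/h.
Shield: 0.657/0.661 = 0.9939 half-value layers → attenuation 2^(−0.9939) = 0.5021.
Combined: 1349 × 0.5021 = 677.3 mrem/h.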